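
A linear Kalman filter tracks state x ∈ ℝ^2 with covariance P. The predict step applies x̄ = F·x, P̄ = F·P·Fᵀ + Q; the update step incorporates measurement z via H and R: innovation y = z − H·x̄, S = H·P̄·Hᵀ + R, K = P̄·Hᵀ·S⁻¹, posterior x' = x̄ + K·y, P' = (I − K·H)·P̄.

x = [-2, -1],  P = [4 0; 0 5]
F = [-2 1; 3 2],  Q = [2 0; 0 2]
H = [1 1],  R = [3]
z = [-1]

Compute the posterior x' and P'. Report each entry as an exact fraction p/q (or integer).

x̄ = F·x = [3, -8]
P̄ = F·P·Fᵀ + Q = [23 -14; -14 58]
y = z − H·x̄ = [4]
S = H·P̄·Hᵀ + R = [56]
K = P̄·Hᵀ·S⁻¹ = [9/56; 11/14]
x' = x̄ + K·y = [51/14, -34/7]
P' = (I − K·H)·P̄ = [1207/56 -295/14; -295/14 164/7]

x' = [51/14, -34/7]
P' = [1207/56 -295/14; -295/14 164/7]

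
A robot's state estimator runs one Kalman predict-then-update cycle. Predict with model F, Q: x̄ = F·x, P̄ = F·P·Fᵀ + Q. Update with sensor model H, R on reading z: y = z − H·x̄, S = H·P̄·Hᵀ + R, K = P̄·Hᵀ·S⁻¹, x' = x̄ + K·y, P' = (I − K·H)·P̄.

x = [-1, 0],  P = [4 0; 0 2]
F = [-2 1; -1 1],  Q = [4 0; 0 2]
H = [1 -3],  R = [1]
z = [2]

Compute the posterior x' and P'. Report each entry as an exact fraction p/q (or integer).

x' = [46/35, -1/5]
P' = [706/35 34/5; 34/5 12/5]

x̄ = F·x = [2, 1]
P̄ = F·P·Fᵀ + Q = [22 10; 10 8]
y = z − H·x̄ = [3]
S = H·P̄·Hᵀ + R = [35]
K = P̄·Hᵀ·S⁻¹ = [-8/35; -2/5]
x' = x̄ + K·y = [46/35, -1/5]
P' = (I − K·H)·P̄ = [706/35 34/5; 34/5 12/5]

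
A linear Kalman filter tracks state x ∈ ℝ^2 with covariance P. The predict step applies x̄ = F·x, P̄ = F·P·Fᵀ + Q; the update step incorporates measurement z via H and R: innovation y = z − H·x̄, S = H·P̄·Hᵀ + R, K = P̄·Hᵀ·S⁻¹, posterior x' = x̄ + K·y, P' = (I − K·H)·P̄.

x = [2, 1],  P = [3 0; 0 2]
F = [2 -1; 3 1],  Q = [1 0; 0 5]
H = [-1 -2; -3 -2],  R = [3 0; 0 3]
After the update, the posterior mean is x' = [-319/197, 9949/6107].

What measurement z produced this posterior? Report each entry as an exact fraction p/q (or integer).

x̄ = F·x = [3, 7]
P̄ = F·P·Fᵀ + Q = [15 16; 16 34]
S = H·P̄·Hᵀ + R = [218 309; 309 466]
K = P̄·Hᵀ·S⁻¹ = [61/197 -73/197; -3300/6107 668/6107]
x' − x̄ = [-910/197, -32800/6107] = K·y
y = (KᵀK)⁻¹·Kᵀ·(x' − x̄) = [15, 25]
z = y + H·x̄ = [15, 25] + [-17, -23] = [-2, 2]

z = [-2, 2]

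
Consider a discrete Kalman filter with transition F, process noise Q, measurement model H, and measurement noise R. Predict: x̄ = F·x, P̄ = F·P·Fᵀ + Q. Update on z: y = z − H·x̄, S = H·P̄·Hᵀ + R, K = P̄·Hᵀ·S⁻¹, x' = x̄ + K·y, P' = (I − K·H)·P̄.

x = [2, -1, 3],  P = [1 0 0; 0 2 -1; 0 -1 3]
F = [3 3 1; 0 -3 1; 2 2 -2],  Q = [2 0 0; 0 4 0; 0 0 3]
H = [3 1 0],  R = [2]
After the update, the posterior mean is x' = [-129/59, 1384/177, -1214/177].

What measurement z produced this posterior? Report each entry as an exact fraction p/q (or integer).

z = [1]

x̄ = F·x = [6, 6, -4]
P̄ = F·P·Fᵀ + Q = [26 -15 16; -15 31 -26; 16 -26 35]
S = H·P̄·Hᵀ + R = [177]
K = P̄·Hᵀ·S⁻¹ = [21/59; -14/177; 22/177]
x' − x̄ = [-483/59, 322/177, -506/177] = K·y
y = (KᵀK)⁻¹·Kᵀ·(x' − x̄) = [-23]
z = y + H·x̄ = [-23] + [24] = [1]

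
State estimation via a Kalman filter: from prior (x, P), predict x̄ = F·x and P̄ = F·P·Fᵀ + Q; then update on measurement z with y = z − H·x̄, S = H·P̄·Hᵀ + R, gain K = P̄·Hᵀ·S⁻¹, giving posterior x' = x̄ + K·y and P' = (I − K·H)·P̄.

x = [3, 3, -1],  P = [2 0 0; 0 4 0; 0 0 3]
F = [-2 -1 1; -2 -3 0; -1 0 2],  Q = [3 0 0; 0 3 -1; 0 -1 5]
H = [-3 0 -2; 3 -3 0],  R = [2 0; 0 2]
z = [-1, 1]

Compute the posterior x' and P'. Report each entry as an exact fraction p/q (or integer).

x' = [-30857/40572, -2209/1932, 30875/20286]
P' = [45817/20286 2213/966 -32245/10143; 2213/966 117/46 -1559/483; -32245/10143 -1559/483 50234/10143]

x̄ = F·x = [-10, -15, -5]
P̄ = F·P·Fᵀ + Q = [18 20 10; 20 47 3; 10 3 19]
y = z − H·x̄ = [-41, -14]
S = H·P̄·Hᵀ + R = [360 -24; -24 227]
K = P̄·Hᵀ·S⁻¹ = [-8471/40572 -164/3381; -403/1932 -61/161; -3733/20286 247/3381]
x' = x̄ + K·y = [-30857/40572, -2209/1932, 30875/20286]
P' = (I − K·H)·P̄ = [45817/20286 2213/966 -32245/10143; 2213/966 117/46 -1559/483; -32245/10143 -1559/483 50234/10143]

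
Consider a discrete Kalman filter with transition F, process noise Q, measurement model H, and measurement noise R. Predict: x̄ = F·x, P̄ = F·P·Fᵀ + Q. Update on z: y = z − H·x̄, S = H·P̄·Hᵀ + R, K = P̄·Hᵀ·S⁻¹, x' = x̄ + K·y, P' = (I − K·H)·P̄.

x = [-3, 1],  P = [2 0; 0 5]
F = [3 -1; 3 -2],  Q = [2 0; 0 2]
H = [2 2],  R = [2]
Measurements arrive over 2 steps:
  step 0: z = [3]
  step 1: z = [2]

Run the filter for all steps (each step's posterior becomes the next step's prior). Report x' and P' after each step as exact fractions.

step 0: x̄ = F·x = [-10, -11]
step 0: P̄ = F·P·Fᵀ + Q = [25 28; 28 40]
step 0: y = z − H·x̄ = [45]
step 0: S = H·P̄·Hᵀ + R = [486]
step 0: K = P̄·Hᵀ·S⁻¹ = [53/243; 68/243]
step 0: x' = x̄ + K·y = [-5/27, 43/27]
step 0: P' = (I − K·H)·P̄ = [457/243 -404/243; -404/243 472/243]
step 1: x̄ = F·x = [-58/27, -101/27]
step 1: P̄ = F·P·Fᵀ + Q = [7495/243 8693/243; 8693/243 11335/243]
step 1: y = z − H·x̄ = [124/9]
step 1: S = H·P̄·Hᵀ + R = [16150/27]
step 1: K = P̄·Hᵀ·S⁻¹ = [284/1275; 6676/24225]
step 1: x' = x̄ + K·y = [1174/1275, 1361/24225]
step 1: P' = (I − K·H)·P̄ = [1487/1275 -401/425; -401/425 29533/24225]

step 0: x' = [-5/27, 43/27], P' = [457/243 -404/243; -404/243 472/243]
step 1: x' = [1174/1275, 1361/24225], P' = [1487/1275 -401/425; -401/425 29533/24225]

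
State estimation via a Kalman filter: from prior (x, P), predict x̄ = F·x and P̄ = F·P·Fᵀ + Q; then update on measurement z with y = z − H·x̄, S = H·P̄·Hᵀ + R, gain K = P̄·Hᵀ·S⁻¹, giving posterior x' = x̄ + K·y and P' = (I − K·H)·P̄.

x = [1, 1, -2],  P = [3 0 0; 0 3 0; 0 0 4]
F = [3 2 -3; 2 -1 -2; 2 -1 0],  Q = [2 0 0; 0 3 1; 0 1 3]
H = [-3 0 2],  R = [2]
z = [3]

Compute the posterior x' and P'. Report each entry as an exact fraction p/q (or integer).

x' = [-185/623, 531/623, 1]
P' = [5122/623 6696/623 12; 6696/623 15406/623 16; 12 16 18]

x̄ = F·x = [11, 5, 1]
P̄ = F·P·Fᵀ + Q = [77 36 12; 36 34 16; 12 16 18]
y = z − H·x̄ = [34]
S = H·P̄·Hᵀ + R = [623]
K = P̄·Hᵀ·S⁻¹ = [-207/623; -76/623; 0]
x' = x̄ + K·y = [-185/623, 531/623, 1]
P' = (I − K·H)·P̄ = [5122/623 6696/623 12; 6696/623 15406/623 16; 12 16 18]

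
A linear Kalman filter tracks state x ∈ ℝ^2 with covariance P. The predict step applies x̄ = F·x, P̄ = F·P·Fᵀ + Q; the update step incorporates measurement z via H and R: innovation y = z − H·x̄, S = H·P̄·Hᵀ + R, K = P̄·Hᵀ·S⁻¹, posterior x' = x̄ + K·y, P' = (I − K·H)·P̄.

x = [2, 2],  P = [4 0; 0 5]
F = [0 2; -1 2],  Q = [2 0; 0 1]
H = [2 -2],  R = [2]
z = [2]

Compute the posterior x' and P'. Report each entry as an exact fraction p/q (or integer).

x̄ = F·x = [4, 2]
P̄ = F·P·Fᵀ + Q = [22 20; 20 25]
y = z − H·x̄ = [-2]
S = H·P̄·Hᵀ + R = [30]
K = P̄·Hᵀ·S⁻¹ = [2/15; -1/3]
x' = x̄ + K·y = [56/15, 8/3]
P' = (I − K·H)·P̄ = [322/15 64/3; 64/3 65/3]

x' = [56/15, 8/3]
P' = [322/15 64/3; 64/3 65/3]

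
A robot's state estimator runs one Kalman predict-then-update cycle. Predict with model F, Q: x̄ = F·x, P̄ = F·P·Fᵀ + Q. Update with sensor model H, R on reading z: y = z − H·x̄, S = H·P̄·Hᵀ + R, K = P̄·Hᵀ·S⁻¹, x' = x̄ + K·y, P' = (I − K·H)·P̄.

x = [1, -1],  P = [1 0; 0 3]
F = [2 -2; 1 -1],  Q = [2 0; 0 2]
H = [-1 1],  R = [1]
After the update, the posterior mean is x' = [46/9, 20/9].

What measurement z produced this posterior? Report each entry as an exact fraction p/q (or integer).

z = [-3]

x̄ = F·x = [4, 2]
P̄ = F·P·Fᵀ + Q = [18 8; 8 6]
S = H·P̄·Hᵀ + R = [9]
K = P̄·Hᵀ·S⁻¹ = [-10/9; -2/9]
x' − x̄ = [10/9, 2/9] = K·y
y = (KᵀK)⁻¹·Kᵀ·(x' − x̄) = [-1]
z = y + H·x̄ = [-1] + [-2] = [-3]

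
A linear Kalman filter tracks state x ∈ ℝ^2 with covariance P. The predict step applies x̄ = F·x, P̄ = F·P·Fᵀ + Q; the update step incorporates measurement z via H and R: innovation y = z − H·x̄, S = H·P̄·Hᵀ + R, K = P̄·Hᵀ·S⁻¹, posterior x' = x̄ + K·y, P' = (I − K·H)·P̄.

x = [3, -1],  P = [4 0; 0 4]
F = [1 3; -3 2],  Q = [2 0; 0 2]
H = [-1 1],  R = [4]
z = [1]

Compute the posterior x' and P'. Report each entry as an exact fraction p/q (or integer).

x̄ = F·x = [0, -11]
P̄ = F·P·Fᵀ + Q = [42 12; 12 54]
y = z − H·x̄ = [12]
S = H·P̄·Hᵀ + R = [76]
K = P̄·Hᵀ·S⁻¹ = [-15/38; 21/38]
x' = x̄ + K·y = [-90/19, -83/19]
P' = (I − K·H)·P̄ = [573/19 543/19; 543/19 585/19]

x' = [-90/19, -83/19]
P' = [573/19 543/19; 543/19 585/19]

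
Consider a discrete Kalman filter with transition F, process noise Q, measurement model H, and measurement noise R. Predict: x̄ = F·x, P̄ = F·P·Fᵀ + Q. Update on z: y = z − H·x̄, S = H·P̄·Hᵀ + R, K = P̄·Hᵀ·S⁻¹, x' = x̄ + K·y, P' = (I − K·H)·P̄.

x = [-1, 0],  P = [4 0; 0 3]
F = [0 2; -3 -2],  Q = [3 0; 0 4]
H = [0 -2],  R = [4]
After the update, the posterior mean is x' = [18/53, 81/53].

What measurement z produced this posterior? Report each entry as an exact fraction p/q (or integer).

z = [-3]

x̄ = F·x = [0, 3]
P̄ = F·P·Fᵀ + Q = [15 -12; -12 52]
S = H·P̄·Hᵀ + R = [212]
K = P̄·Hᵀ·S⁻¹ = [6/53; -26/53]
x' − x̄ = [18/53, -78/53] = K·y
y = (KᵀK)⁻¹·Kᵀ·(x' − x̄) = [3]
z = y + H·x̄ = [3] + [-6] = [-3]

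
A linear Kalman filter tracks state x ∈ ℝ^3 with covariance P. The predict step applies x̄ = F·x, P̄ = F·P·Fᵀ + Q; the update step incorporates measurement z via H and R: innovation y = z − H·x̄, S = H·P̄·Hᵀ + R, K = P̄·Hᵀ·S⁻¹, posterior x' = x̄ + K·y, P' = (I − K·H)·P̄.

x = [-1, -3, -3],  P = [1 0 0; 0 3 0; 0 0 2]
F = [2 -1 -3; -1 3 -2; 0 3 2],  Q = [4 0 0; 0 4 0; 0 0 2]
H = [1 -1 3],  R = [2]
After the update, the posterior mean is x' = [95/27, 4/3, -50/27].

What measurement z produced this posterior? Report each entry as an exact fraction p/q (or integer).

x̄ = F·x = [10, -2, -15]
P̄ = F·P·Fᵀ + Q = [29 1 -21; 1 40 19; -21 19 37]
S = H·P̄·Hᵀ + R = [162]
K = P̄·Hᵀ·S⁻¹ = [-35/162; 1/9; 71/162]
x' − x̄ = [-175/27, 10/3, 355/27] = K·y
y = (KᵀK)⁻¹·Kᵀ·(x' − x̄) = [30]
z = y + H·x̄ = [30] + [-33] = [-3]

z = [-3]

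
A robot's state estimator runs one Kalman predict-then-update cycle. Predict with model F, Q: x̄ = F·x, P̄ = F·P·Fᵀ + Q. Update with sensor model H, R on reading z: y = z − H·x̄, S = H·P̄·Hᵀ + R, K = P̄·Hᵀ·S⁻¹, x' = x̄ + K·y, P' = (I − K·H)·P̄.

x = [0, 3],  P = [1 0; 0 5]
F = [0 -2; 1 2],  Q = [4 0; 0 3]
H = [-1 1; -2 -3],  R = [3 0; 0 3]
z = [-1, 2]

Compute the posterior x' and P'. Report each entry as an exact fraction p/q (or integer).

x̄ = F·x = [-6, 6]
P̄ = F·P·Fᵀ + Q = [24 -20; -20 24]
y = z − H·x̄ = [-13, 8]
S = H·P̄·Hᵀ + R = [91 -44; -44 75]
K = P̄·Hᵀ·S⁻¹ = [-2772/4889 -844/4889; 1892/4889 -976/4889]
x' = x̄ + K·y = [-50/4889, -3070/4889]
P' = (I − K·H)·P̄ = [5496/4889 -2820/4889; -2820/4889 2856/4889]

x' = [-50/4889, -3070/4889]
P' = [5496/4889 -2820/4889; -2820/4889 2856/4889]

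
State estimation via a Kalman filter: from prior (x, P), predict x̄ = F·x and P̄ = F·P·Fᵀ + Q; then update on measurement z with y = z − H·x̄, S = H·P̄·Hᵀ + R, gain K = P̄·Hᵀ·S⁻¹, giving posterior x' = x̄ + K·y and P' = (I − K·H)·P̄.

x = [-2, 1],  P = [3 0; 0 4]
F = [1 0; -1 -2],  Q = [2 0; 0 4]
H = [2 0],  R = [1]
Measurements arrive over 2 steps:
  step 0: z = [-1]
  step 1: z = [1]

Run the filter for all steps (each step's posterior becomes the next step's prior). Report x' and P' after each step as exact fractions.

step 0: x̄ = F·x = [-2, 0]
step 0: P̄ = F·P·Fᵀ + Q = [5 -3; -3 23]
step 0: y = z − H·x̄ = [3]
step 0: S = H·P̄·Hᵀ + R = [21]
step 0: K = P̄·Hᵀ·S⁻¹ = [10/21; -2/7]
step 0: x' = x̄ + K·y = [-4/7, -6/7]
step 0: P' = (I − K·H)·P̄ = [5/21 -1/7; -1/7 149/7]
step 1: x̄ = F·x = [-4/7, 16/7]
step 1: P̄ = F·P·Fᵀ + Q = [47/21 1/21; 1/21 1865/21]
step 1: y = z − H·x̄ = [15/7]
step 1: S = H·P̄·Hᵀ + R = [209/21]
step 1: K = P̄·Hᵀ·S⁻¹ = [94/209; 2/209]
step 1: x' = x̄ + K·y = [82/209, 482/209]
step 1: P' = (I − K·H)·P̄ = [47/209 1/209; 1/209 18561/209]

step 0: x' = [-4/7, -6/7], P' = [5/21 -1/7; -1/7 149/7]
step 1: x' = [82/209, 482/209], P' = [47/209 1/209; 1/209 18561/209]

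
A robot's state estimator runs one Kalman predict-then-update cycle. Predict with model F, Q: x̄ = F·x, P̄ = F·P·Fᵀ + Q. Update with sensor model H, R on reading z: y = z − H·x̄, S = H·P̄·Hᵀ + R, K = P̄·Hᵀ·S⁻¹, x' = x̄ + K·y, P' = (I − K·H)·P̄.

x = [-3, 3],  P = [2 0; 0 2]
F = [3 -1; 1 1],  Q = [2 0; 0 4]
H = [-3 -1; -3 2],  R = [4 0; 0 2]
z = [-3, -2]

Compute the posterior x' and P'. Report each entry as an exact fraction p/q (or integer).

x̄ = F·x = [-12, 0]
P̄ = F·P·Fᵀ + Q = [22 4; 4 8]
y = z − H·x̄ = [-39, -38]
S = H·P̄·Hᵀ + R = [234 170; 170 184]
K = P̄·Hᵀ·S⁻¹ = [-755/3539 -418/3539; -1090/3539 1084/3539]
x' = x̄ + K·y = [2861/3539, 1318/3539]
P' = (I − K·H)·P̄ = [764/3539 728/3539; 728/3539 2176/3539]

x' = [2861/3539, 1318/3539]
P' = [764/3539 728/3539; 728/3539 2176/3539]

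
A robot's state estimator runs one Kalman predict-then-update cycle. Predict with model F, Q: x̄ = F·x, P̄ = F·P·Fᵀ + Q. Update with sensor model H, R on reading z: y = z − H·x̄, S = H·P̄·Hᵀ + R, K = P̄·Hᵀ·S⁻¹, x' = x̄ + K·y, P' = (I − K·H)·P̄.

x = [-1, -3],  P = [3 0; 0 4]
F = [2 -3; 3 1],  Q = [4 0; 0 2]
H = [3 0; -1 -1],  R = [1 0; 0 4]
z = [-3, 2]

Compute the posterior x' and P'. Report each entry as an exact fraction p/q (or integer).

x' = [-16459/17093, -28803/17093]
P' = [1888/17093 -1656/17093; -1656/17093 62292/17093]

x̄ = F·x = [7, -6]
P̄ = F·P·Fᵀ + Q = [52 6; 6 33]
y = z − H·x̄ = [-24, 3]
S = H·P̄·Hᵀ + R = [469 -174; -174 101]
K = P̄·Hᵀ·S⁻¹ = [5664/17093 -58/17093; -4968/17093 -15159/17093]
x' = x̄ + K·y = [-16459/17093, -28803/17093]
P' = (I − K·H)·P̄ = [1888/17093 -1656/17093; -1656/17093 62292/17093]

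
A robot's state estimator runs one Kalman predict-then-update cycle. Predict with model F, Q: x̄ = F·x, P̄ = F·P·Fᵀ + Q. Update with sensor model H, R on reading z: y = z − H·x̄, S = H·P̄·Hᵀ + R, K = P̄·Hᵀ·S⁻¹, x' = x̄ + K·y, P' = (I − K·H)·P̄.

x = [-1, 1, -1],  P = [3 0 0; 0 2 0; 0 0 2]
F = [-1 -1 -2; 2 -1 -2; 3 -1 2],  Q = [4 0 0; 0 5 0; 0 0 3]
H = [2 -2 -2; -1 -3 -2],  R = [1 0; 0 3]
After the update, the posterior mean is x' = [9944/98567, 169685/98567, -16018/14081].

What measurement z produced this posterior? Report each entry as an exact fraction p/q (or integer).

z = [-1, -3]

x̄ = F·x = [2, -1, -6]
P̄ = F·P·Fᵀ + Q = [17 4 -15; 4 27 12; -15 12 40]
S = H·P̄·Hᵀ + R = [521 422; 422 531]
K = P̄·Hᵀ·S⁻¹ = [29314/98567 -23111/98567; 8828/98567 -27249/98567; -4076/14081 561/14081]
x' − x̄ = [-187190/98567, 268252/98567, 68468/14081] = K·y
y = (KᵀK)⁻¹·Kᵀ·(x' − x̄) = [-19, -16]
z = y + H·x̄ = [-19, -16] + [18, 13] = [-1, -3]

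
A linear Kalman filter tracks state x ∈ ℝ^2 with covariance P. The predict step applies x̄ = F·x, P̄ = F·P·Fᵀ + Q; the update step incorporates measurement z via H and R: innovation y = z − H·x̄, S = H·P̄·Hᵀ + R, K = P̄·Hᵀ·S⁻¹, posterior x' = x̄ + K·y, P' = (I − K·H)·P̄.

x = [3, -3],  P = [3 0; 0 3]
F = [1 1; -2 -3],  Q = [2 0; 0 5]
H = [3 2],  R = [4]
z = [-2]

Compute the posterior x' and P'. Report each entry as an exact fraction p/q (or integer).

x̄ = F·x = [0, 3]
P̄ = F·P·Fᵀ + Q = [8 -15; -15 44]
y = z − H·x̄ = [-8]
S = H·P̄·Hᵀ + R = [72]
K = P̄·Hᵀ·S⁻¹ = [-1/12; 43/72]
x' = x̄ + K·y = [2/3, -16/9]
P' = (I − K·H)·P̄ = [15/2 -137/12; -137/12 1319/72]

x' = [2/3, -16/9]
P' = [15/2 -137/12; -137/12 1319/72]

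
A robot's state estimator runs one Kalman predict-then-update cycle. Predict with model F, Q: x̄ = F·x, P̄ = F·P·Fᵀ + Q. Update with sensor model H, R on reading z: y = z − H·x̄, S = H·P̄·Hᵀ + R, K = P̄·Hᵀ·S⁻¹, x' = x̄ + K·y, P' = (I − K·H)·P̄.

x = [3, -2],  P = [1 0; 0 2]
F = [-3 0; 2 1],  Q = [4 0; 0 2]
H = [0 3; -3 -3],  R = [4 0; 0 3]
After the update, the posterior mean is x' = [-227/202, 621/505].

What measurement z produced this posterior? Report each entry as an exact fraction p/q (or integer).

z = [3, -1]

x̄ = F·x = [-9, 4]
P̄ = F·P·Fᵀ + Q = [13 -6; -6 8]
S = H·P̄·Hᵀ + R = [76 -18; -18 84]
K = P̄·Hᵀ·S⁻¹ = [-63/202 -32/101; 159/505 -2/505]
x' − x̄ = [1591/202, -1399/505] = K·y
y = (KᵀK)⁻¹·Kᵀ·(x' − x̄) = [-9, -16]
z = y + H·x̄ = [-9, -16] + [12, 15] = [3, -1]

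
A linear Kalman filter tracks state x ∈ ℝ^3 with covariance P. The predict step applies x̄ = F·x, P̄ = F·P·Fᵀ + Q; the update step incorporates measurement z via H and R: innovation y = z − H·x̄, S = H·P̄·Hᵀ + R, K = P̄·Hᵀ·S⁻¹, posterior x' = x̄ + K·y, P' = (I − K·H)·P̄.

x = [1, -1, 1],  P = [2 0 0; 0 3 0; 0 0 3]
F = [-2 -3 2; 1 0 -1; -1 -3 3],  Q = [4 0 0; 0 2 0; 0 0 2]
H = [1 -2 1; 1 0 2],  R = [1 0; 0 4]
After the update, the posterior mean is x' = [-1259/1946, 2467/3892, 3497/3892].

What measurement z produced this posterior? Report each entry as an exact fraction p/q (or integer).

x̄ = F·x = [3, 0, 5]
P̄ = F·P·Fᵀ + Q = [51 -10 49; -10 7 -11; 49 -11 58]
S = H·P̄·Hᵀ + R = [320 378; 378 483]
K = P̄·Hᵀ·S⁻¹ = [39/278 580/2919; -229/556 1495/5838; -3/556 673/1946]
x' − x̄ = [-7097/1946, 2467/3892, -15963/3892] = K·y
y = (KᵀK)⁻¹·Kᵀ·(x' − x̄) = [-9, -12]
z = y + H·x̄ = [-9, -12] + [8, 13] = [-1, 1]

z = [-1, 1]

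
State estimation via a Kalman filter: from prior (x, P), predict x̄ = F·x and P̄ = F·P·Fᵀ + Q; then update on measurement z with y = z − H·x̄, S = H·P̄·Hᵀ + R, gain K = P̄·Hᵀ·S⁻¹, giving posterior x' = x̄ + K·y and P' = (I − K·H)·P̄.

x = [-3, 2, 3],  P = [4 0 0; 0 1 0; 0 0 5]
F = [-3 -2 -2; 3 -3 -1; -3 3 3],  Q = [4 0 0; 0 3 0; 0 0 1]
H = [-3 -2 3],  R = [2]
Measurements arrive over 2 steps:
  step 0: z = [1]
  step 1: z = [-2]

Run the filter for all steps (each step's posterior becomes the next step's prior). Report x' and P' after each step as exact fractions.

step 0: x' = [14631/2089, -12742/2089, 6906/2089], P' = [110592/2089 -76132/2089 59736/2089; -76132/2089 59641/2089 -36522/2089; 59736/2089 -36522/2089 35650/2089]
step 1: x' = [-22607681/10815753, 196657/82563, -146223/124319], P' = [3048779038/10815753 -19432181/82563 15546678/124319; -19432181/82563 32756929/165126 -98043/949; 15546678/124319 -98043/949 7005152/124319]

step 0: x̄ = F·x = [-1, -18, 24]
step 0: P̄ = F·P·Fᵀ + Q = [64 -20 0; -20 53 -60; 0 -60 91]
step 0: y = z − H·x̄ = [-110]
step 0: S = H·P̄·Hᵀ + R = [2089]
step 0: K = P̄·Hᵀ·S⁻¹ = [-152/2089; -226/2089; 393/2089]
step 0: x' = x̄ + K·y = [14631/2089, -12742/2089, 6906/2089]
step 0: P' = (I − K·H)·P̄ = [110592/2089 -76132/2089 59736/2089; -76132/2089 59641/2089 -36522/2089; 59736/2089 -36522/2089 35650/2089]
step 1: x̄ = F·x = [-32221/2089, 75213/2089, -61401/2089]
step 1: P̄ = F·P·Fᵀ + Q = [895920/2089 -1265962/2089 911034/2089; -1265962/2089 2366842/2089 -1854327/2089; 911034/2089 -1854327/2089 1492768/2089]
step 1: y = z − H·x̄ = [233788/2089]
step 1: S = H·P̄·Hᵀ + R = [21631506/2089]
step 1: K = P̄·Hᵀ·S⁻¹ = [1288633/10815753; -49609/165126; 31344/124319]
step 1: x' = x̄ + K·y = [-22607681/10815753, 196657/82563, -146223/124319]
step 1: P' = (I − K·H)·P̄ = [3048779038/10815753 -19432181/82563 15546678/124319; -19432181/82563 32756929/165126 -98043/949; 15546678/124319 -98043/949 7005152/124319]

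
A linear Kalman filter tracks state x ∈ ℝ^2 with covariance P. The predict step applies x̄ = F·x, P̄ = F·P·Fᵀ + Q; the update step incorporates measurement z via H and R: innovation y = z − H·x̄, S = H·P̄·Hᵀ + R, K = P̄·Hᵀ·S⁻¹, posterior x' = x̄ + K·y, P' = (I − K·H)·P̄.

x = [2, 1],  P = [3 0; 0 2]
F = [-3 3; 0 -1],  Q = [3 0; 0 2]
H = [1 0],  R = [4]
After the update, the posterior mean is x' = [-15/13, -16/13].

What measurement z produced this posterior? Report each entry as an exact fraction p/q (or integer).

x̄ = F·x = [-3, -1]
P̄ = F·P·Fᵀ + Q = [48 -6; -6 4]
S = H·P̄·Hᵀ + R = [52]
K = P̄·Hᵀ·S⁻¹ = [12/13; -3/26]
x' − x̄ = [24/13, -3/13] = K·y
y = (KᵀK)⁻¹·Kᵀ·(x' − x̄) = [2]
z = y + H·x̄ = [2] + [-3] = [-1]

z = [-1]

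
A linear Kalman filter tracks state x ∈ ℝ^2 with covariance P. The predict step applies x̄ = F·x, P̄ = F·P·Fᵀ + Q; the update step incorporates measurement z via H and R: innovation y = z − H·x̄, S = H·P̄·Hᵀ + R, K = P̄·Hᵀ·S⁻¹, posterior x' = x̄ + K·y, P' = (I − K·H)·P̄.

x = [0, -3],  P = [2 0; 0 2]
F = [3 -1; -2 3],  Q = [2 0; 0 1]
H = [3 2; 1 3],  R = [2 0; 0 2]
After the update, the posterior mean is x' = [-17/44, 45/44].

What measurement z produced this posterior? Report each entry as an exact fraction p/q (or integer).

z = [1, 3]

x̄ = F·x = [3, -9]
P̄ = F·P·Fᵀ + Q = [22 -18; -18 27]
S = H·P̄·Hᵀ + R = [92 30; 30 159]
K = P̄·Hᵀ·S⁻¹ = [955/2288 -961/3432; -315/2288 483/1144]
x' − x̄ = [-149/44, 441/44] = K·y
y = (KᵀK)⁻¹·Kᵀ·(x' − x̄) = [10, 27]
z = y + H·x̄ = [10, 27] + [-9, -24] = [1, 3]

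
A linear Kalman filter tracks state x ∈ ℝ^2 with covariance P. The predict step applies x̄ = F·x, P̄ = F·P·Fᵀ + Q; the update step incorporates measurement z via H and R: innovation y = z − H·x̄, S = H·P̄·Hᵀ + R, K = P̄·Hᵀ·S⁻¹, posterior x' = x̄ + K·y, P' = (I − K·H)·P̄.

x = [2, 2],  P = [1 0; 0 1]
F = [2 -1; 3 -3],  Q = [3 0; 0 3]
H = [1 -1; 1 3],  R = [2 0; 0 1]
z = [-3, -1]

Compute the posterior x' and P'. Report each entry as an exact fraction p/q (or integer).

x' = [-2655/1907, 324/1907]
P' = [1669/1907 -417/1907; -417/1907 303/1907]

x̄ = F·x = [2, 0]
P̄ = F·P·Fᵀ + Q = [8 9; 9 21]
y = z − H·x̄ = [-5, -3]
S = H·P̄·Hᵀ + R = [13 -37; -37 252]
K = P̄·Hᵀ·S⁻¹ = [1043/1907 418/1907; -360/1907 492/1907]
x' = x̄ + K·y = [-2655/1907, 324/1907]
P' = (I − K·H)·P̄ = [1669/1907 -417/1907; -417/1907 303/1907]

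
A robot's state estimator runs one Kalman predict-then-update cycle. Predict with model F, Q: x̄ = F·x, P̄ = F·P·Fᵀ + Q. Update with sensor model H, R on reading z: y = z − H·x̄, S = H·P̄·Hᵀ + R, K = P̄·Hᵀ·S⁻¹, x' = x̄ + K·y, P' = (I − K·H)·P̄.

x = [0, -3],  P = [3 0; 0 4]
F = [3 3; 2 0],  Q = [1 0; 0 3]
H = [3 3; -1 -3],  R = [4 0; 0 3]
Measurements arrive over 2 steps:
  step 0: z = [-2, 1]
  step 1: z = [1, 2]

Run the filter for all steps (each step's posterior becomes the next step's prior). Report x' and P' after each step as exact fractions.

step 0: x' = [-28327/27241, 5625/27241], P' = [40836/27241 -24588/27241; -24588/27241 19896/27241]
step 1: x' = [18083335/57384688, -24113099/57384688], P' = [53980293/57384688 -31271553/57384688; -31271553/57384688 28727565/57384688]

step 0: x̄ = F·x = [-9, 0]
step 0: P̄ = F·P·Fᵀ + Q = [64 18; 18 15]
step 0: y = z − H·x̄ = [25, -8]
step 0: S = H·P̄·Hᵀ + R = [1039 -543; -543 310]
step 0: K = P̄·Hᵀ·S⁻¹ = [12186/27241 10976/27241; -3519/27241 -11700/27241]
step 0: x' = x̄ + K·y = [-28327/27241, 5625/27241]
step 0: P' = (I − K·H)·P̄ = [40836/27241 -24588/27241; -24588/27241 19896/27241]
step 1: x̄ = F·x = [-68106/27241, -56654/27241]
step 1: P̄ = F·P·Fᵀ + Q = [131245/27241 97488/27241; 97488/27241 245067/27241]
step 1: y = z − H·x̄ = [401521/27241, -183586/27241]
step 1: S = H·P̄·Hᵀ + R = [5250556/27241 -3769194/27241; -3769194/27241 3003499/27241]
step 1: K = P̄·Hᵀ·S⁻¹ = [17031555/57384688 6639061/28692344; -1907991/57384688 -9151857/28692344]
step 1: x' = x̄ + K·y = [18083335/57384688, -24113099/57384688]
step 1: P' = (I − K·H)·P̄ = [53980293/57384688 -31271553/57384688; -31271553/57384688 28727565/57384688]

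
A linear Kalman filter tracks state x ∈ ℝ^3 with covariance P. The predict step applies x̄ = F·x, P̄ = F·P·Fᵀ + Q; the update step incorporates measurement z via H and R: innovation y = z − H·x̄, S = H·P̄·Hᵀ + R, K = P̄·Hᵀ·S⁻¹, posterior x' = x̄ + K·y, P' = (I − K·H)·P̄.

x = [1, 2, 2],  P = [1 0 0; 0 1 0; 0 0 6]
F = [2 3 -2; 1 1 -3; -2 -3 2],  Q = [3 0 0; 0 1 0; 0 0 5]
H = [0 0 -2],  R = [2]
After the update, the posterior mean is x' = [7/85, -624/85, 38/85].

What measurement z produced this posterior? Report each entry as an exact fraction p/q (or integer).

z = [-1]

x̄ = F·x = [4, -3, -4]
P̄ = F·P·Fᵀ + Q = [40 41 -37; 41 57 -41; -37 -41 42]
S = H·P̄·Hᵀ + R = [170]
K = P̄·Hᵀ·S⁻¹ = [37/85; 41/85; -42/85]
x' − x̄ = [-333/85, -369/85, 378/85] = K·y
y = (KᵀK)⁻¹·Kᵀ·(x' − x̄) = [-9]
z = y + H·x̄ = [-9] + [8] = [-1]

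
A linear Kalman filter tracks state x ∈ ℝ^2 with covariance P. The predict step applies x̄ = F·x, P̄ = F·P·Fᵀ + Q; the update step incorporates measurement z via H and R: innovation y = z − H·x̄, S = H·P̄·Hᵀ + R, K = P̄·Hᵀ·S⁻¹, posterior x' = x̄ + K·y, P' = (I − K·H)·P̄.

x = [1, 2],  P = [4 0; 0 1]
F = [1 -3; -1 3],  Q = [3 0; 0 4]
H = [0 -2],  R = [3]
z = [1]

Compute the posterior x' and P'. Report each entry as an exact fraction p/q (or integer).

x̄ = F·x = [-5, 5]
P̄ = F·P·Fᵀ + Q = [16 -13; -13 17]
y = z − H·x̄ = [11]
S = H·P̄·Hᵀ + R = [71]
K = P̄·Hᵀ·S⁻¹ = [26/71; -34/71]
x' = x̄ + K·y = [-69/71, -19/71]
P' = (I − K·H)·P̄ = [460/71 -39/71; -39/71 51/71]

x' = [-69/71, -19/71]
P' = [460/71 -39/71; -39/71 51/71]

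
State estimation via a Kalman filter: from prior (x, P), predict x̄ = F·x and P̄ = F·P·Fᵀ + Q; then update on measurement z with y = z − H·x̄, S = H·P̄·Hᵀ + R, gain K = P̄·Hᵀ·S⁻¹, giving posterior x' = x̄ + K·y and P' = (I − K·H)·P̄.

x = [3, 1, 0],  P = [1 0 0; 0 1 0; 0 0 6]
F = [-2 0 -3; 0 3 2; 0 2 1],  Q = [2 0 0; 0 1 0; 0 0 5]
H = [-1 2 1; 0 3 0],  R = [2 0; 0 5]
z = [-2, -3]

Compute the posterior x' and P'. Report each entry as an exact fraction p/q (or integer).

x' = [-2054/3553, -11119/10659, -1358/3553]
P' = [25560/3553 2600/3553 15612/3553; 2600/3553 4630/10659 -80/3553; 15612/3553 -80/3553 16902/3553]

x̄ = F·x = [-6, 3, 2]
P̄ = F·P·Fᵀ + Q = [60 -36 -18; -36 34 18; -18 18 15]
y = z − H·x̄ = [-16, -12]
S = H·P̄·Hᵀ + R = [465 366; 366 311]
K = P̄·Hᵀ·S⁻¹ = [-2374/3553 1560/3553; 610/10659 926/3553; 565/3553 -48/3553]
x' = x̄ + K·y = [-2054/3553, -11119/10659, -1358/3553]
P' = (I − K·H)·P̄ = [25560/3553 2600/3553 15612/3553; 2600/3553 4630/10659 -80/3553; 15612/3553 -80/3553 16902/3553]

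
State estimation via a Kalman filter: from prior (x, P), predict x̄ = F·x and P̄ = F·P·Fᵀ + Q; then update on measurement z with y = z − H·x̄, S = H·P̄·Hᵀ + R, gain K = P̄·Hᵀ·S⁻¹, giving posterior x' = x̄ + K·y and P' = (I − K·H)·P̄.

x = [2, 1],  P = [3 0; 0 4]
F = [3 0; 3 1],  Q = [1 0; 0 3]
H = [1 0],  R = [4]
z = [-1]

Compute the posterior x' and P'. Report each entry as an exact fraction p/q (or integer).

x̄ = F·x = [6, 7]
P̄ = F·P·Fᵀ + Q = [28 27; 27 34]
y = z − H·x̄ = [-7]
S = H·P̄·Hᵀ + R = [32]
K = P̄·Hᵀ·S⁻¹ = [7/8; 27/32]
x' = x̄ + K·y = [-1/8, 35/32]
P' = (I − K·H)·P̄ = [7/2 27/8; 27/8 359/32]

x' = [-1/8, 35/32]
P' = [7/2 27/8; 27/8 359/32]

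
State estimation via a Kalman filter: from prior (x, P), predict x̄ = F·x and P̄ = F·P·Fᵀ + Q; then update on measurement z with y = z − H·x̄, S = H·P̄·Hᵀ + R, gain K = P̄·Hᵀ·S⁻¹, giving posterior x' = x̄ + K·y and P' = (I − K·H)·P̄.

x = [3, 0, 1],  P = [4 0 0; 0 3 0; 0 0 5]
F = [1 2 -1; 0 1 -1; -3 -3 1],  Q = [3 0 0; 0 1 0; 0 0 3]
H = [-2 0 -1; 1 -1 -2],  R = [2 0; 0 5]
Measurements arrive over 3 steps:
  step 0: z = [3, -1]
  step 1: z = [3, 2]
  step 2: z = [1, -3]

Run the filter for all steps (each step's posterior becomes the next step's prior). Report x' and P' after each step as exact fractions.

step 0: x' = [-20363/11127, -8355/3709, 6457/11127], P' = [8845/11127 4471/3709 -8204/11127; 4471/3709 16969/3709 -6954/3709; -8204/11127 -6954/3709 18154/11127]
step 1: x' = [-15066774/33281315, 35743626/33281315, -30438919/19968789], P' = [21673399/33281315 20471444/33281315 -3662082/6656263; 20471444/33281315 72184119/33281315 -7290280/6656263; -3662082/6656263 -7290280/6656263 27576442/19968789]
step 2: x' = [-318900455261/502531597843, 530798472525/502531597843, 300571748539/502531597843], P' = [324533846763/502531597843 304332365891/502531597843 -271917396704/502531597843; 304332365891/502531597843 1081108669257/502531597843 -542481746688/502531597843; -271917396704/502531597843 -542481746688/502531597843 686341781822/502531597843]

step 0: x̄ = F·x = [2, -1, -8]
step 0: P̄ = F·P·Fᵀ + Q = [24 11 -35; 11 9 -14; -35 -14 71]
step 0: y = z − H·x̄ = [-1, -20]
step 0: S = H·P̄·Hᵀ + R = [29 -3; -3 384]
step 0: K = P̄·Hᵀ·S⁻¹ = [-1581/3709 2368/11127; -994/3709 282/3709; -291/3709 -4730/11127]
step 0: x' = x̄ + K·y = [-20363/11127, -8355/3709, 6457/11127]
step 0: P' = (I − K·H)·P̄ = [8845/11127 4471/3709 -8204/11127; 4471/3709 16969/3709 -6954/3709; -8204/11127 -6954/3709 18154/11127]
step 1: x̄ = F·x = [-25650/3709, -31522/11127, 142741/11127]
step 1: P̄ = F·P·Fᵀ + Q = [139172/3709 68057/3709 -202658/3709; 68057/3709 121912/11127 -319174/11127; -202658/3709 -319174/11127 1005133/11127]
step 1: y = z − H·x̄ = [22222/11127, 353164/11127]
step 1: S = H·P̄·Hᵀ + R = [265555/11127 -559520/11127; -559520/11127 5362453/11127]
step 1: K = P̄·Hᵀ·S⁻¹ = [-12518194/33281315 1512911/6656263; -2245744/33281315 847605/6656263; -2801975/19968789 -8853658/19968789]
step 1: x' = x̄ + K·y = [-15066774/33281315, 35743626/33281315, -30438919/19968789]
step 1: P' = (I − K·H)·P̄ = [21673399/33281315 20471444/33281315 -3662082/6656263; 20471444/33281315 72184119/33281315 -7290280/6656263; -3662082/6656263 -7290280/6656263 27576442/19968789]
step 2: x̄ = F·x = [321456029/99843945, 259425473/99843945, -338286263/99843945]
step 2: P̄ = F·P·Fᵀ + Q = [2161580258/99843945 1015395086/99843945 -2951481851/99843945; 1015395086/99843945 672986912/99843945 -1573992767/99843945; -2951481851/99843945 -1573992767/99843945 5062737587/99843945]
step 2: y = z − H·x̄ = [80893948/19968789, -1038134917/99843945]
step 2: S = H·P̄·Hᵀ + R = [420563821/19968789 -519066698/19968789; -519066698/19968789 27063903407/99843945]
step 2: K = P̄·Hᵀ·S⁻¹ = [-188575148411/502531597843 112807254856/502531597843; -33091492547/502531597843 61637438002/502531597843; -71253494207/502531597843 -220423842732/502531597843]
step 2: x' = x̄ + K·y = [-318900455261/502531597843, 530798472525/502531597843, 300571748539/502531597843]
step 2: P' = (I − K·H)·P̄ = [324533846763/502531597843 304332365891/502531597843 -271917396704/502531597843; 304332365891/502531597843 1081108669257/502531597843 -542481746688/502531597843; -271917396704/502531597843 -542481746688/502531597843 686341781822/502531597843]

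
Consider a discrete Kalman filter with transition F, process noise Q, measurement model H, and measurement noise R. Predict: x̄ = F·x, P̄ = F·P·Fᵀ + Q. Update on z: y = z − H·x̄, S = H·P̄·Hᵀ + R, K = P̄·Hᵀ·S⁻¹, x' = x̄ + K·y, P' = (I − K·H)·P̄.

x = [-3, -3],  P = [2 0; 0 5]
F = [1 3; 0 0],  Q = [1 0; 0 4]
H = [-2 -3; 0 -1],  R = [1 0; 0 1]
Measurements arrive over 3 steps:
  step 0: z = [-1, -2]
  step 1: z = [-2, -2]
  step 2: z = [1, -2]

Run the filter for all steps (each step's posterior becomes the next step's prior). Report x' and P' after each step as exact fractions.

step 0: x̄ = F·x = [-12, 0]
step 0: P̄ = F·P·Fᵀ + Q = [48 0; 0 4]
step 0: y = z − H·x̄ = [-25, -2]
step 0: S = H·P̄·Hᵀ + R = [229 12; 12 5]
step 0: K = P̄·Hᵀ·S⁻¹ = [-480/1001 1152/1001; -12/1001 -772/1001]
step 0: x' = x̄ + K·y = [-2316/1001, 1844/1001]
step 0: P' = (I − K·H)·P̄ = [1968/1001 -1152/1001; -1152/1001 772/1001]
step 1: x̄ = F·x = [3216/1001, 0]
step 1: P̄ = F·P·Fᵀ + Q = [3005/1001 0; 0 4]
step 1: y = z − H·x̄ = [4430/1001, -2]
step 1: S = H·P̄·Hᵀ + R = [49057/1001 12; 12 5]
step 1: K = P̄·Hᵀ·S⁻¹ = [-30050/101141 72120/101141; -12012/101141 -52084/101141]
step 1: x' = x̄ + K·y = [47716/101141, 51008/101141]
step 1: P' = (I − K·H)·P̄ = [123205/101141 -72120/101141; -72120/101141 52084/101141]
step 2: x̄ = F·x = [200740/101141, 0]
step 2: P̄ = F·P·Fᵀ + Q = [260382/101141 0; 0 4]
step 2: y = z − H·x̄ = [502621/101141, -2]
step 2: S = H·P̄·Hᵀ + R = [4783745/101141 12; 12 5]
step 2: K = P̄·Hᵀ·S⁻¹ = [-2603820/9354421 6249168/9354421; -1213692/9354421 -4570676/9354421]
step 2: x' = x̄ + K·y = [-6871816/9354421, 3109900/9354421]
step 2: P' = (I − K·H)·P̄ = [10675662/9354421 -6249168/9354421; -6249168/9354421 4570676/9354421]

step 0: x' = [-2316/1001, 1844/1001], P' = [1968/1001 -1152/1001; -1152/1001 772/1001]
step 1: x' = [47716/101141, 51008/101141], P' = [123205/101141 -72120/101141; -72120/101141 52084/101141]
step 2: x' = [-6871816/9354421, 3109900/9354421], P' = [10675662/9354421 -6249168/9354421; -6249168/9354421 4570676/9354421]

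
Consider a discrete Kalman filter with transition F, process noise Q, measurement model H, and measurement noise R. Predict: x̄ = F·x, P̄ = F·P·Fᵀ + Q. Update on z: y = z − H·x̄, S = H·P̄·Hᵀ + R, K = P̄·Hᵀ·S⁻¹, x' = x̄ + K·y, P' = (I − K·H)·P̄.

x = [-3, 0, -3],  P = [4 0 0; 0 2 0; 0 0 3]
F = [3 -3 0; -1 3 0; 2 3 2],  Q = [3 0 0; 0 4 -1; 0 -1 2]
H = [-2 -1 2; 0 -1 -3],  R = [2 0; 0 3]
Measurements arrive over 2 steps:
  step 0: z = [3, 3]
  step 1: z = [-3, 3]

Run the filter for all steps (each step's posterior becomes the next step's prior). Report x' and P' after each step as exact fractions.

step 0: x' = [-334971/48931, 247821/48931, -135534/48931], P' = [562827/48931 -614466/48931 221838/48931; -614466/48931 721074/48931 -241830/48931; 221838/48931 -241830/48931 97167/48931]
step 1: x' = [-151623990/55589059, 912936621/277945295, -657255459/277945295], P' = [2953770927/222356236 -812009751/55589059 1145858099/222356236; -812009751/55589059 4742510646/277945295 -1573412639/277945295; 1145858099/222356236 -1573412639/277945295 7321868417/3335343540]

step 0: x̄ = F·x = [-9, 3, -12]
step 0: P̄ = F·P·Fᵀ + Q = [57 -30 6; -30 26 9; 6 9 48]
step 0: y = z − H·x̄ = [12, -30]
step 0: S = H·P̄·Hᵀ + R = [244 -277; -277 515]
step 0: K = P̄·Hᵀ·S⁻¹ = [-33756/48931 -17016/48931; 12099/48931 1472/48931; -3756/48931 -16557/48931]
step 0: x' = x̄ + K·y = [-334971/48931, 247821/48931, -135534/48931]
step 0: P' = (I − K·H)·P̄ = [562827/48931 -614466/48931 221838/48931; -614466/48931 721074/48931 -241830/48931; 221838/48931 -241830/48931 97167/48931]
step 1: x̄ = F·x = [-1748376/48931, 1078434/48931, -197547/48931]
step 1: P̄ = F·P·Fᵀ + Q = [22762290/48931 -15551739/48931 -2174094/48931; -15551739/48931 10935013/48931 1577027/48931; -2174094/48931 1577027/48931 726656/48931]
step 1: y = z − H·x̄ = [-2170017/48931, 632586/48931]
step 1: S = H·P̄·Hᵀ + R = [53866347/48931 -35995938/48931; -35995938/48931 27083872/48931]
step 1: K = P̄·Hᵀ·S⁻¹ = [-91946663/111178118 -63178431/222356236; 115380793/277945295 -7424243/277945295; -212763617/1667671770 -342739287/1111781180]
step 1: x' = x̄ + K·y = [-151623990/55589059, 912936621/277945295, -657255459/277945295]
step 1: P' = (I − K·H)·P̄ = [2953770927/222356236 -812009751/55589059 1145858099/222356236; -812009751/55589059 4742510646/277945295 -1573412639/277945295; 1145858099/222356236 -1573412639/277945295 7321868417/3335343540]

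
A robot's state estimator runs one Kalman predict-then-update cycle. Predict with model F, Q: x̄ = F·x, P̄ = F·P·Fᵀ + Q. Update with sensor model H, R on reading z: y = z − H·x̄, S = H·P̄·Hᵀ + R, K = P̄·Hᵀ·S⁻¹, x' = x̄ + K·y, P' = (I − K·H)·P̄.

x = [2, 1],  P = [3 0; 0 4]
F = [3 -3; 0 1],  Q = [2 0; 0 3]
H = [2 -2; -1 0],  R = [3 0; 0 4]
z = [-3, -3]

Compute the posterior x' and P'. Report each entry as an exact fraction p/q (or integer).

x' = [4649/2987, 8405/2987]
P' = [5756/2987 4832/2987; 4832/2987 5993/2987]

x̄ = F·x = [3, 1]
P̄ = F·P·Fᵀ + Q = [65 -12; -12 7]
y = z − H·x̄ = [-7, 0]
S = H·P̄·Hᵀ + R = [387 -154; -154 69]
K = P̄·Hᵀ·S⁻¹ = [616/2987 -1439/2987; -774/2987 -1208/2987]
x' = x̄ + K·y = [4649/2987, 8405/2987]
P' = (I − K·H)·P̄ = [5756/2987 4832/2987; 4832/2987 5993/2987]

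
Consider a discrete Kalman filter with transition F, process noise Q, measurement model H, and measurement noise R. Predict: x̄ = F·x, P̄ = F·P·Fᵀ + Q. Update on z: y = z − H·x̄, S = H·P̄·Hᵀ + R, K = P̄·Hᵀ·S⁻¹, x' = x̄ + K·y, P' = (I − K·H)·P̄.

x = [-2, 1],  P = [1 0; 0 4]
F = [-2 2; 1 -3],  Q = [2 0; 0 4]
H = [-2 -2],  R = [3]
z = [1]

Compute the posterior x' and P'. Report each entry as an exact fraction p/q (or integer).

x̄ = F·x = [6, -5]
P̄ = F·P·Fᵀ + Q = [22 -26; -26 41]
y = z − H·x̄ = [3]
S = H·P̄·Hᵀ + R = [47]
K = P̄·Hᵀ·S⁻¹ = [8/47; -30/47]
x' = x̄ + K·y = [306/47, -325/47]
P' = (I − K·H)·P̄ = [970/47 -982/47; -982/47 1027/47]

x' = [306/47, -325/47]
P' = [970/47 -982/47; -982/47 1027/47]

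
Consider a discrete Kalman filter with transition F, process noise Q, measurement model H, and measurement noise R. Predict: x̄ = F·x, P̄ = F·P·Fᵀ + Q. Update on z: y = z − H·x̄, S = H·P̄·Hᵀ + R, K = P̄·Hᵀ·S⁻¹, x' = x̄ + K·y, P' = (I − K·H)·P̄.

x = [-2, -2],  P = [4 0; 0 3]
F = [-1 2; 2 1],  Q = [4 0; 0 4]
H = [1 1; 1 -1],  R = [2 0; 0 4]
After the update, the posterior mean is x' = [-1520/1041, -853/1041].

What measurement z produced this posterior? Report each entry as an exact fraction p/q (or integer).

z = [-2, -1]

x̄ = F·x = [-2, -6]
P̄ = F·P·Fᵀ + Q = [20 -2; -2 23]
S = H·P̄·Hᵀ + R = [41 -3; -3 51]
K = P̄·Hᵀ·S⁻¹ = [164/347 478/1041; 166/347 -481/1041]
x' − x̄ = [562/1041, 5393/1041] = K·y
y = (KᵀK)⁻¹·Kᵀ·(x' − x̄) = [6, -5]
z = y + H·x̄ = [6, -5] + [-8, 4] = [-2, -1]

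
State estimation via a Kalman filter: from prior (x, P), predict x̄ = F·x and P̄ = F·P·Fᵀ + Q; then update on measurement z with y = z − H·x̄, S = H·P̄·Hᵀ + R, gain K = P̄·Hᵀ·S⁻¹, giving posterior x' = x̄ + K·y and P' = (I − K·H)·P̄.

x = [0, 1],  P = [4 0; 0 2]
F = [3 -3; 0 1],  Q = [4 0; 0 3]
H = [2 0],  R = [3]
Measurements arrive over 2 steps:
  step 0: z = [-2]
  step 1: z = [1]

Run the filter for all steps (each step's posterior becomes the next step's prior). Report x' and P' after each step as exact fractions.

step 0: x̄ = F·x = [-3, 1]
step 0: P̄ = F·P·Fᵀ + Q = [58 -6; -6 5]
step 0: y = z − H·x̄ = [4]
step 0: S = H·P̄·Hᵀ + R = [235]
step 0: K = P̄·Hᵀ·S⁻¹ = [116/235; -12/235]
step 0: x' = x̄ + K·y = [-241/235, 187/235]
step 0: P' = (I − K·H)·P̄ = [174/235 -18/235; -18/235 1031/235]
step 1: x̄ = F·x = [-1284/235, 187/235]
step 1: P̄ = F·P·Fᵀ + Q = [12109/235 -3147/235; -3147/235 1736/235]
step 1: y = z − H·x̄ = [2803/235]
step 1: S = H·P̄·Hᵀ + R = [49141/235]
step 1: K = P̄·Hᵀ·S⁻¹ = [24218/49141; -6294/49141]
step 1: x' = x̄ + K·y = [20366/49141, -35969/49141]
step 1: P' = (I − K·H)·P̄ = [36327/49141 -9441/49141; -9441/49141 194444/49141]

step 0: x' = [-241/235, 187/235], P' = [174/235 -18/235; -18/235 1031/235]
step 1: x' = [20366/49141, -35969/49141], P' = [36327/49141 -9441/49141; -9441/49141 194444/49141]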